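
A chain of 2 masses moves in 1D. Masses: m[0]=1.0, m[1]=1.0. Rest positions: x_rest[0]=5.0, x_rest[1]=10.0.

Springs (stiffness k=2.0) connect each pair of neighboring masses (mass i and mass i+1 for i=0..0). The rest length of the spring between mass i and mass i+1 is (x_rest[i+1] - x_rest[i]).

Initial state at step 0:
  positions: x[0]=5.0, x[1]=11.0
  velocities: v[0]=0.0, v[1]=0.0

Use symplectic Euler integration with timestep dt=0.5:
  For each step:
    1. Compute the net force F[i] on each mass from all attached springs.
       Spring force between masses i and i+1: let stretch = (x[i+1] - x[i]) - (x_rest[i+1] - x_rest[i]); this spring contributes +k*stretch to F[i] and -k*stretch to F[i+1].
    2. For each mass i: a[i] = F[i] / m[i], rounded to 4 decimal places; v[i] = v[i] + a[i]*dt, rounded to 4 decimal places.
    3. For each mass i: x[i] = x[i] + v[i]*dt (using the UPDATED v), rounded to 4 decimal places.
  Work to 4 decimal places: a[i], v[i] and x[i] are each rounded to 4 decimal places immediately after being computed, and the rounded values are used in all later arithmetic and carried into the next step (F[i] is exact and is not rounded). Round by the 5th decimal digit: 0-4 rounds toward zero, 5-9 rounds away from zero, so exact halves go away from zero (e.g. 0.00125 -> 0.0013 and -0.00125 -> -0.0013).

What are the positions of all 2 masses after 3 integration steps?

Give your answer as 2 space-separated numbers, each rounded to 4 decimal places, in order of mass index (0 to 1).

Step 0: x=[5.0000 11.0000] v=[0.0000 0.0000]
Step 1: x=[5.5000 10.5000] v=[1.0000 -1.0000]
Step 2: x=[6.0000 10.0000] v=[1.0000 -1.0000]
Step 3: x=[6.0000 10.0000] v=[0.0000 0.0000]

Answer: 6.0000 10.0000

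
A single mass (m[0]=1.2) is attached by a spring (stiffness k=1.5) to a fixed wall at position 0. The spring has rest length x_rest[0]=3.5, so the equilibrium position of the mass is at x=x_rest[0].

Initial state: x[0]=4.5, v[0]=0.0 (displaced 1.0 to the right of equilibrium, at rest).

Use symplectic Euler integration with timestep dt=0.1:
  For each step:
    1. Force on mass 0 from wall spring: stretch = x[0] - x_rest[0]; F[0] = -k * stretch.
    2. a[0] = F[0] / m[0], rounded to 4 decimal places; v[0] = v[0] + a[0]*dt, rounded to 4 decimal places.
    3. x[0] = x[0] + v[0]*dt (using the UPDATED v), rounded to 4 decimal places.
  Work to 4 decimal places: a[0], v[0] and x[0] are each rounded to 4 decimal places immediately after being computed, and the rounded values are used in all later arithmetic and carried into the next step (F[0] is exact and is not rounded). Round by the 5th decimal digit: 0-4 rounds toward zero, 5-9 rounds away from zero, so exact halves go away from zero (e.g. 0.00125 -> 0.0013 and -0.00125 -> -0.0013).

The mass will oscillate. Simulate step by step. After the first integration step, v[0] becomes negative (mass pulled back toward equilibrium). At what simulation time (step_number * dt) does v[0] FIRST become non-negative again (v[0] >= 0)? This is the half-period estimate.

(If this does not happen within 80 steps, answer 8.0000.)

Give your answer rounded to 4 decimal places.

Answer: 2.9000

Derivation:
Step 0: x=[4.5000] v=[0.0000]
Step 1: x=[4.4875] v=[-0.1250]
Step 2: x=[4.4627] v=[-0.2484]
Step 3: x=[4.4258] v=[-0.3687]
Step 4: x=[4.3774] v=[-0.4844]
Step 5: x=[4.3180] v=[-0.5941]
Step 6: x=[4.2484] v=[-0.6964]
Step 7: x=[4.1694] v=[-0.7900]
Step 8: x=[4.0820] v=[-0.8737]
Step 9: x=[3.9874] v=[-0.9465]
Step 10: x=[3.8867] v=[-1.0074]
Step 11: x=[3.7811] v=[-1.0557]
Step 12: x=[3.6720] v=[-1.0908]
Step 13: x=[3.5608] v=[-1.1123]
Step 14: x=[3.4488] v=[-1.1199]
Step 15: x=[3.3375] v=[-1.1135]
Step 16: x=[3.2282] v=[-1.0932]
Step 17: x=[3.1223] v=[-1.0592]
Step 18: x=[3.0211] v=[-1.0120]
Step 19: x=[2.9259] v=[-0.9521]
Step 20: x=[2.8379] v=[-0.8803]
Step 21: x=[2.7582] v=[-0.7975]
Step 22: x=[2.6877] v=[-0.7048]
Step 23: x=[2.6274] v=[-0.6033]
Step 24: x=[2.5780] v=[-0.4942]
Step 25: x=[2.5401] v=[-0.3790]
Step 26: x=[2.5142] v=[-0.2590]
Step 27: x=[2.5006] v=[-0.1358]
Step 28: x=[2.4995] v=[-0.0109]
Step 29: x=[2.5109] v=[0.1142]
First v>=0 after going negative at step 29, time=2.9000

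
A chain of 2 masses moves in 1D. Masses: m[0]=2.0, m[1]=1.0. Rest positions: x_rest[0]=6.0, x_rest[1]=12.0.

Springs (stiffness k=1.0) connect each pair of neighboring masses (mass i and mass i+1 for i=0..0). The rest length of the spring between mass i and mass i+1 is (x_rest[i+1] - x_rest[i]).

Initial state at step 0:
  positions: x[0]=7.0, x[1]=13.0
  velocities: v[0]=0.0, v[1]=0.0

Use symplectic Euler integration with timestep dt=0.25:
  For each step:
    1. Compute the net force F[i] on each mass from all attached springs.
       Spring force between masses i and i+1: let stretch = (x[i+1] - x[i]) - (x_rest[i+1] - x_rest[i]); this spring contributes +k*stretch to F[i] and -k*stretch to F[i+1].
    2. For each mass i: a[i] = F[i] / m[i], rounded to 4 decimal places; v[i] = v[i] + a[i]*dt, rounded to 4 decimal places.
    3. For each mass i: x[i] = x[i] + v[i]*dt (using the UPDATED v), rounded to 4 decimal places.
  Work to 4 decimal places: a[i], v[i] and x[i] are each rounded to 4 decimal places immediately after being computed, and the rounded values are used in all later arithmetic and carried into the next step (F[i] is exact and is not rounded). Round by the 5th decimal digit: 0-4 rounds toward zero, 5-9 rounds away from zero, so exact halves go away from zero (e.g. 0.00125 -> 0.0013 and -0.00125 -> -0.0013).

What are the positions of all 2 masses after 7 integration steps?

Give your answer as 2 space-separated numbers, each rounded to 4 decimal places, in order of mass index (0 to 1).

Step 0: x=[7.0000 13.0000] v=[0.0000 0.0000]
Step 1: x=[7.0000 13.0000] v=[0.0000 0.0000]
Step 2: x=[7.0000 13.0000] v=[0.0000 0.0000]
Step 3: x=[7.0000 13.0000] v=[0.0000 0.0000]
Step 4: x=[7.0000 13.0000] v=[0.0000 0.0000]
Step 5: x=[7.0000 13.0000] v=[0.0000 0.0000]
Step 6: x=[7.0000 13.0000] v=[0.0000 0.0000]
Step 7: x=[7.0000 13.0000] v=[0.0000 0.0000]

Answer: 7.0000 13.0000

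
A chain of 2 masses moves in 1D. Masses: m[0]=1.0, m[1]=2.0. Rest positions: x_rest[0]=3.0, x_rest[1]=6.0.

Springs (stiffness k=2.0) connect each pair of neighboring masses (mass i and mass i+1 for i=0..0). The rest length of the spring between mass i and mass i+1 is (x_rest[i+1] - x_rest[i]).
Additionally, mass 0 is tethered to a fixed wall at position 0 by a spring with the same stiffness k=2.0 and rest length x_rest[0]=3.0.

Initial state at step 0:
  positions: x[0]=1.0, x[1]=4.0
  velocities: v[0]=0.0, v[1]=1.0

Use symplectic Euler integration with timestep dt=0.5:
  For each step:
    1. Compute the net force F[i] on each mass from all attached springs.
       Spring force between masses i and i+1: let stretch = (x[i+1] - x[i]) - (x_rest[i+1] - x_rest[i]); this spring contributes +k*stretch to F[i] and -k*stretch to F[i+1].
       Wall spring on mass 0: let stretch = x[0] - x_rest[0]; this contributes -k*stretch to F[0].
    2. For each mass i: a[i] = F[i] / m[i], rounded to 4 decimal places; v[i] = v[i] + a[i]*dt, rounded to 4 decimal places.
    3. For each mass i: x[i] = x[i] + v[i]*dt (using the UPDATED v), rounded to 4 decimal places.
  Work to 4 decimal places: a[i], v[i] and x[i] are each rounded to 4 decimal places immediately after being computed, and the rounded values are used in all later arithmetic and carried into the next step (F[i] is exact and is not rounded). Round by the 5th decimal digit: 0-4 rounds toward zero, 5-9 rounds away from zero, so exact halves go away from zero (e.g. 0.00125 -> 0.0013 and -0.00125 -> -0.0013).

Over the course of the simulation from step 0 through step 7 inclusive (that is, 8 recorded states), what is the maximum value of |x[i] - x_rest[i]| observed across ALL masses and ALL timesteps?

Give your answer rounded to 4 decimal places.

Step 0: x=[1.0000 4.0000] v=[0.0000 1.0000]
Step 1: x=[2.0000 4.5000] v=[2.0000 1.0000]
Step 2: x=[3.2500 5.1250] v=[2.5000 1.2500]
Step 3: x=[3.8125 6.0313] v=[1.1250 1.8125]
Step 4: x=[3.5782 7.1329] v=[-0.4687 2.2031]
Step 5: x=[3.3321 8.0958] v=[-0.4922 1.9258]
Step 6: x=[3.8018 8.6178] v=[0.9394 1.0440]
Step 7: x=[4.7786 8.6858] v=[1.9536 0.1360]
Max displacement = 2.6858

Answer: 2.6858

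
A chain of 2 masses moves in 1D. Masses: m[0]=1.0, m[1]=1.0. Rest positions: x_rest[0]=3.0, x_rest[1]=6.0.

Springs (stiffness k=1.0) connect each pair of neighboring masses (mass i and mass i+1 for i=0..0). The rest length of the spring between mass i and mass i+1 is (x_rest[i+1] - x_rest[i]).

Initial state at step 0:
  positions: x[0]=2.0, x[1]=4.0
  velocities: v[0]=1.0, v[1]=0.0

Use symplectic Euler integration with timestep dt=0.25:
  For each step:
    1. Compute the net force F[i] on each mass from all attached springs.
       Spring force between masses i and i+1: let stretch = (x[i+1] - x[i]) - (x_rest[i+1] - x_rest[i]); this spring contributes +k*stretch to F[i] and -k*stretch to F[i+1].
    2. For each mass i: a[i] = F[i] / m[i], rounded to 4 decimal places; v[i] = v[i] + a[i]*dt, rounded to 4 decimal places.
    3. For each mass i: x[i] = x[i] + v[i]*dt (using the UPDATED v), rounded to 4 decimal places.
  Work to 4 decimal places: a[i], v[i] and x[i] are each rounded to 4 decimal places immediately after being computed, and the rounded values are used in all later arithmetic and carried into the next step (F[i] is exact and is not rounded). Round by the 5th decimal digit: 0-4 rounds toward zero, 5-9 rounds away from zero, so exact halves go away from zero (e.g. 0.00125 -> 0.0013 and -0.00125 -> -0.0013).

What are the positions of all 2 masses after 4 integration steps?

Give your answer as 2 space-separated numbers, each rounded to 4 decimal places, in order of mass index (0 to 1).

Answer: 2.3408 4.6594

Derivation:
Step 0: x=[2.0000 4.0000] v=[1.0000 0.0000]
Step 1: x=[2.1875 4.0625] v=[0.7500 0.2500]
Step 2: x=[2.3047 4.1953] v=[0.4688 0.5313]
Step 3: x=[2.3526 4.3975] v=[0.1915 0.8087]
Step 4: x=[2.3408 4.6594] v=[-0.0473 1.0475]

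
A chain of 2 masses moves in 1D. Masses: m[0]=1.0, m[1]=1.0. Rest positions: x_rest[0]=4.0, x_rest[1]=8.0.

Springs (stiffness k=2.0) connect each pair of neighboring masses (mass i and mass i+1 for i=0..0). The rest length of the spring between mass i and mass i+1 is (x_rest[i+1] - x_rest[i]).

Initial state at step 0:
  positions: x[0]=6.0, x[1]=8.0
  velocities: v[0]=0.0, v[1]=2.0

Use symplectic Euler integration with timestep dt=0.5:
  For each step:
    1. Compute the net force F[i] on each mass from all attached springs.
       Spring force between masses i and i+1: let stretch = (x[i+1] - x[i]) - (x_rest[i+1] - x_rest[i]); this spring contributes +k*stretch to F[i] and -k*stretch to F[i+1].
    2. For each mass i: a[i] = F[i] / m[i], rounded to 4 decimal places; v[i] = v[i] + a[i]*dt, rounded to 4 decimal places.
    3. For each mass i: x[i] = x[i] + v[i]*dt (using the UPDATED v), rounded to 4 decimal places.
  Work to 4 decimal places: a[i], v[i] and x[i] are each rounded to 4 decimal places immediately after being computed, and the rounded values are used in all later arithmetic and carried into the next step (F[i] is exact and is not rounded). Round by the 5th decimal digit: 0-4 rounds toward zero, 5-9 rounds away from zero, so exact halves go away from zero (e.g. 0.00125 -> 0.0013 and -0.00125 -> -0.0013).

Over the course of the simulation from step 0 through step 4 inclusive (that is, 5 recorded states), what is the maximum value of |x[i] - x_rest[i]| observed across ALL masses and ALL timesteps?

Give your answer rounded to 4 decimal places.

Step 0: x=[6.0000 8.0000] v=[0.0000 2.0000]
Step 1: x=[5.0000 10.0000] v=[-2.0000 4.0000]
Step 2: x=[4.5000 11.5000] v=[-1.0000 3.0000]
Step 3: x=[5.5000 11.5000] v=[2.0000 0.0000]
Step 4: x=[7.5000 10.5000] v=[4.0000 -2.0000]
Max displacement = 3.5000

Answer: 3.5000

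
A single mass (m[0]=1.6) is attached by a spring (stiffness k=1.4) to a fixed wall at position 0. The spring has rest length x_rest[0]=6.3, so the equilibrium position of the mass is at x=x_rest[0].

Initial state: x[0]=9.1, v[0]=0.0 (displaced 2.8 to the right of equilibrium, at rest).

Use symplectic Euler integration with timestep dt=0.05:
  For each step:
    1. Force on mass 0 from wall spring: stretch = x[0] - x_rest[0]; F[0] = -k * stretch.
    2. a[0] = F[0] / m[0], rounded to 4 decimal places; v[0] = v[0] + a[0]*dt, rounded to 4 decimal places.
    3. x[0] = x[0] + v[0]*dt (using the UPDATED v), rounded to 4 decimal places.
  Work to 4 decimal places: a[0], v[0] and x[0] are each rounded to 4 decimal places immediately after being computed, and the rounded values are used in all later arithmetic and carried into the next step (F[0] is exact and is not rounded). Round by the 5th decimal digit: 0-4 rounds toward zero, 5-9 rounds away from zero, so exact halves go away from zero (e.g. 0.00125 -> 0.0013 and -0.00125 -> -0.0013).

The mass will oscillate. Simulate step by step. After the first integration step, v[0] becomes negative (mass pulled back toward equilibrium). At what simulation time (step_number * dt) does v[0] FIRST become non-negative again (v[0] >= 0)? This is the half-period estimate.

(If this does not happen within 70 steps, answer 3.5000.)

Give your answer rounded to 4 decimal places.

Step 0: x=[9.1000] v=[0.0000]
Step 1: x=[9.0939] v=[-0.1225]
Step 2: x=[9.0817] v=[-0.2447]
Step 3: x=[9.0634] v=[-0.3664]
Step 4: x=[9.0390] v=[-0.4873]
Step 5: x=[9.0086] v=[-0.6071]
Step 6: x=[8.9723] v=[-0.7256]
Step 7: x=[8.9302] v=[-0.8425]
Step 8: x=[8.8823] v=[-0.9576]
Step 9: x=[8.8288] v=[-1.0706]
Step 10: x=[8.7697] v=[-1.1812]
Step 11: x=[8.7052] v=[-1.2893]
Step 12: x=[8.6355] v=[-1.3945]
Step 13: x=[8.5607] v=[-1.4967]
Step 14: x=[8.4809] v=[-1.5956]
Step 15: x=[8.3964] v=[-1.6910]
Step 16: x=[8.3073] v=[-1.7827]
Step 17: x=[8.2138] v=[-1.8705]
Step 18: x=[8.1161] v=[-1.9542]
Step 19: x=[8.0144] v=[-2.0337]
Step 20: x=[7.9090] v=[-2.1087]
Step 21: x=[7.8000] v=[-2.1791]
Step 22: x=[7.6878] v=[-2.2447]
Step 23: x=[7.5725] v=[-2.3054]
Step 24: x=[7.4544] v=[-2.3611]
Step 25: x=[7.3338] v=[-2.4116]
Step 26: x=[7.2110] v=[-2.4568]
Step 27: x=[7.0862] v=[-2.4967]
Step 28: x=[6.9596] v=[-2.5311]
Step 29: x=[6.8316] v=[-2.5600]
Step 30: x=[6.7024] v=[-2.5833]
Step 31: x=[6.5724] v=[-2.6009]
Step 32: x=[6.4418] v=[-2.6128]
Step 33: x=[6.3109] v=[-2.6190]
Step 34: x=[6.1799] v=[-2.6195]
Step 35: x=[6.0492] v=[-2.6142]
Step 36: x=[5.9190] v=[-2.6032]
Step 37: x=[5.7897] v=[-2.5865]
Step 38: x=[5.6615] v=[-2.5642]
Step 39: x=[5.5347] v=[-2.5363]
Step 40: x=[5.4096] v=[-2.5028]
Step 41: x=[5.2864] v=[-2.4638]
Step 42: x=[5.1654] v=[-2.4195]
Step 43: x=[5.0469] v=[-2.3699]
Step 44: x=[4.9311] v=[-2.3151]
Step 45: x=[4.8183] v=[-2.2552]
Step 46: x=[4.7088] v=[-2.1904]
Step 47: x=[4.6028] v=[-2.1208]
Step 48: x=[4.5005] v=[-2.0465]
Step 49: x=[4.4021] v=[-1.9678]
Step 50: x=[4.3079] v=[-1.8848]
Step 51: x=[4.2180] v=[-1.7976]
Step 52: x=[4.1327] v=[-1.7065]
Step 53: x=[4.0521] v=[-1.6117]
Step 54: x=[3.9764] v=[-1.5134]
Step 55: x=[3.9058] v=[-1.4117]
Step 56: x=[3.8405] v=[-1.3070]
Step 57: x=[3.7805] v=[-1.1994]
Step 58: x=[3.7260] v=[-1.0892]
Step 59: x=[3.6772] v=[-0.9766]
Step 60: x=[3.6341] v=[-0.8619]
Step 61: x=[3.5968] v=[-0.7453]
Step 62: x=[3.5655] v=[-0.6270]
Step 63: x=[3.5401] v=[-0.5074]
Step 64: x=[3.5208] v=[-0.3867]
Step 65: x=[3.5075] v=[-0.2651]
Step 66: x=[3.5004] v=[-0.1429]
Step 67: x=[3.4994] v=[-0.0204]
Step 68: x=[3.5045] v=[0.1021]
First v>=0 after going negative at step 68, time=3.4000

Answer: 3.4000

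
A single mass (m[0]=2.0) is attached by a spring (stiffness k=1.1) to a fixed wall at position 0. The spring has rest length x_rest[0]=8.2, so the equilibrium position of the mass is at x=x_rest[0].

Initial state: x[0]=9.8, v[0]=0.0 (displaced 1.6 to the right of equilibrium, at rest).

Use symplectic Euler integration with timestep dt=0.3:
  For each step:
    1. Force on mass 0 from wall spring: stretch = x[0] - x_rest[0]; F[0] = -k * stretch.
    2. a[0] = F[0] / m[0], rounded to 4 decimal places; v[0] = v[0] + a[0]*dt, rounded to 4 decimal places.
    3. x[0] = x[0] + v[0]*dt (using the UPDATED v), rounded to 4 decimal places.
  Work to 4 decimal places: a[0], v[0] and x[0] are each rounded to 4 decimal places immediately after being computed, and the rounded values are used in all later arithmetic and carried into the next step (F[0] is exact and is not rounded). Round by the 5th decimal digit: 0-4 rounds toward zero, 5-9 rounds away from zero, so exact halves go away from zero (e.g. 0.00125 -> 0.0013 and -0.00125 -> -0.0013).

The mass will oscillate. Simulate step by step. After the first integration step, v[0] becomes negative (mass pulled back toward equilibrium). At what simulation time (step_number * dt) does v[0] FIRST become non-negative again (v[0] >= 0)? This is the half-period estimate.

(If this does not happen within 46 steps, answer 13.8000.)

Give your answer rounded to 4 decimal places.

Step 0: x=[9.8000] v=[0.0000]
Step 1: x=[9.7208] v=[-0.2640]
Step 2: x=[9.5663] v=[-0.5149]
Step 3: x=[9.3442] v=[-0.7404]
Step 4: x=[9.0654] v=[-0.9292]
Step 5: x=[8.7438] v=[-1.0720]
Step 6: x=[8.3953] v=[-1.1617]
Step 7: x=[8.0371] v=[-1.1939]
Step 8: x=[7.6870] v=[-1.1670]
Step 9: x=[7.3623] v=[-1.0823]
Step 10: x=[7.0791] v=[-0.9441]
Step 11: x=[6.8513] v=[-0.7592]
Step 12: x=[6.6903] v=[-0.5367]
Step 13: x=[6.6040] v=[-0.2876]
Step 14: x=[6.5967] v=[-0.0243]
Step 15: x=[6.6688] v=[0.2402]
First v>=0 after going negative at step 15, time=4.5000

Answer: 4.5000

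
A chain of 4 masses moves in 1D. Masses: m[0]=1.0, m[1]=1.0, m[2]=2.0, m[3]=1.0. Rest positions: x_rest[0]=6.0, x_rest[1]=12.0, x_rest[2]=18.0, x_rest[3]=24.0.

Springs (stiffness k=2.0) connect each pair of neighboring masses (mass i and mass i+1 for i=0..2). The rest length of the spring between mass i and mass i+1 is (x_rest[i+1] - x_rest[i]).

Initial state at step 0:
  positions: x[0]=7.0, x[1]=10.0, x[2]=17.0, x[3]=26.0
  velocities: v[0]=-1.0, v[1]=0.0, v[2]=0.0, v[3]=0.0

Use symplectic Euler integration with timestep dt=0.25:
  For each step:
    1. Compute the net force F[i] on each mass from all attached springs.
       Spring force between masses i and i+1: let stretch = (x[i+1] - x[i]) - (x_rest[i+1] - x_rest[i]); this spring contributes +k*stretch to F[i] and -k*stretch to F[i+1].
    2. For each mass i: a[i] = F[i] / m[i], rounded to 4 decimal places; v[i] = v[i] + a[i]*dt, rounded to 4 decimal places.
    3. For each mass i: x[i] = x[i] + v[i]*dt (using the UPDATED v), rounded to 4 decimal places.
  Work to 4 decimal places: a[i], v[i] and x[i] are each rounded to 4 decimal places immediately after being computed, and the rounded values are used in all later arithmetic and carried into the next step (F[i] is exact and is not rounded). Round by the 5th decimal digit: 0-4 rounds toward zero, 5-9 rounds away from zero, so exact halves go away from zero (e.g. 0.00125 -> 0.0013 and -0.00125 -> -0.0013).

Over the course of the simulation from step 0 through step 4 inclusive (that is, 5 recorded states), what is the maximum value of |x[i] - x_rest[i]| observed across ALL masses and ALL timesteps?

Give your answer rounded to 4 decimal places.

Step 0: x=[7.0000 10.0000 17.0000 26.0000] v=[-1.0000 0.0000 0.0000 0.0000]
Step 1: x=[6.3750 10.5000 17.1250 25.6250] v=[-2.5000 2.0000 0.5000 -1.5000]
Step 2: x=[5.5156 11.3125 17.3672 24.9375] v=[-3.4375 3.2500 0.9688 -2.7500]
Step 3: x=[4.6308 12.1572 17.7041 24.0537] v=[-3.5391 3.3789 1.3477 -3.5352]
Step 4: x=[3.9368 12.7545 18.0912 23.1262] v=[-2.7759 2.3892 1.5484 -3.7100]
Max displacement = 2.0632

Answer: 2.0632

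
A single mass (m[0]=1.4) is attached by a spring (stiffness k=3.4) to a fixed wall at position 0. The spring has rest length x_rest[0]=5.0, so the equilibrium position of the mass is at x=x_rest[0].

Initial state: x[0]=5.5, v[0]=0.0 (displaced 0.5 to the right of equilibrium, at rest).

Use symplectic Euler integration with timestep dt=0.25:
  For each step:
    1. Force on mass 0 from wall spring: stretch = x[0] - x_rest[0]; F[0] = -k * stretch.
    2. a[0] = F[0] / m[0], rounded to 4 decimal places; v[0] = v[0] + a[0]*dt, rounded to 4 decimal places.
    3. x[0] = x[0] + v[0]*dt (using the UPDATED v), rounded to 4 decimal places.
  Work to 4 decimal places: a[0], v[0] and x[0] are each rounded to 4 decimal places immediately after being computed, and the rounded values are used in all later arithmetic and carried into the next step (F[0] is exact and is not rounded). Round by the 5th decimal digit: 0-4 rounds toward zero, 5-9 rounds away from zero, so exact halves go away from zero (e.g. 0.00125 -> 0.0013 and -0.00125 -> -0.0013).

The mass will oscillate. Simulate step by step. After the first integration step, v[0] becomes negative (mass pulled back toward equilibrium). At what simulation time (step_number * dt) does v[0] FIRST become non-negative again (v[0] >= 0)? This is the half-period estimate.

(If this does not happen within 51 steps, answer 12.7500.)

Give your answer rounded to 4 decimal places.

Answer: 2.2500

Derivation:
Step 0: x=[5.5000] v=[0.0000]
Step 1: x=[5.4241] v=[-0.3036]
Step 2: x=[5.2838] v=[-0.5611]
Step 3: x=[5.1005] v=[-0.7334]
Step 4: x=[4.9019] v=[-0.7944]
Step 5: x=[4.7182] v=[-0.7349]
Step 6: x=[4.5773] v=[-0.5638]
Step 7: x=[4.5005] v=[-0.3072]
Step 8: x=[4.4995] v=[-0.0039]
Step 9: x=[4.5745] v=[0.3000]
First v>=0 after going negative at step 9, time=2.2500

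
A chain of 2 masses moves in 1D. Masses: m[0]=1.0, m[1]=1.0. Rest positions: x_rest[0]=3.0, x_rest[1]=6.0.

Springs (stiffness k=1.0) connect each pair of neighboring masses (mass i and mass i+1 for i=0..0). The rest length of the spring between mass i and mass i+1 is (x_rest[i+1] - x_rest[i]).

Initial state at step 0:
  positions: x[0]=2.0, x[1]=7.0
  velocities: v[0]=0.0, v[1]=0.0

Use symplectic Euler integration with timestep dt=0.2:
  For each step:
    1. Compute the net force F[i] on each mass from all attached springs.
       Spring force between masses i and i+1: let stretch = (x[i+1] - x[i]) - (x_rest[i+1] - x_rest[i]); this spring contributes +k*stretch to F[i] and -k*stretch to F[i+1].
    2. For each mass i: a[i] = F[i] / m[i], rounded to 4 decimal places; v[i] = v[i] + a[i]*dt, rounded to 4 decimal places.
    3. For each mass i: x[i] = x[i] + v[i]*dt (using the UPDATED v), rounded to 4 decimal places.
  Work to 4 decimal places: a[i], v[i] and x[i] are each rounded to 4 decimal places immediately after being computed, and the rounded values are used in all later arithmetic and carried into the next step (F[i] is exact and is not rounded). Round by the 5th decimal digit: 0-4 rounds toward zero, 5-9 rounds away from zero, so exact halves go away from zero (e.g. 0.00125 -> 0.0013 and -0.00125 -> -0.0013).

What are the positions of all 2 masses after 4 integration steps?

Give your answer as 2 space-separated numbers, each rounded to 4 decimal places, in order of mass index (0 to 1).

Step 0: x=[2.0000 7.0000] v=[0.0000 0.0000]
Step 1: x=[2.0800 6.9200] v=[0.4000 -0.4000]
Step 2: x=[2.2336 6.7664] v=[0.7680 -0.7680]
Step 3: x=[2.4485 6.5515] v=[1.0746 -1.0746]
Step 4: x=[2.7075 6.2925] v=[1.2952 -1.2952]

Answer: 2.7075 6.2925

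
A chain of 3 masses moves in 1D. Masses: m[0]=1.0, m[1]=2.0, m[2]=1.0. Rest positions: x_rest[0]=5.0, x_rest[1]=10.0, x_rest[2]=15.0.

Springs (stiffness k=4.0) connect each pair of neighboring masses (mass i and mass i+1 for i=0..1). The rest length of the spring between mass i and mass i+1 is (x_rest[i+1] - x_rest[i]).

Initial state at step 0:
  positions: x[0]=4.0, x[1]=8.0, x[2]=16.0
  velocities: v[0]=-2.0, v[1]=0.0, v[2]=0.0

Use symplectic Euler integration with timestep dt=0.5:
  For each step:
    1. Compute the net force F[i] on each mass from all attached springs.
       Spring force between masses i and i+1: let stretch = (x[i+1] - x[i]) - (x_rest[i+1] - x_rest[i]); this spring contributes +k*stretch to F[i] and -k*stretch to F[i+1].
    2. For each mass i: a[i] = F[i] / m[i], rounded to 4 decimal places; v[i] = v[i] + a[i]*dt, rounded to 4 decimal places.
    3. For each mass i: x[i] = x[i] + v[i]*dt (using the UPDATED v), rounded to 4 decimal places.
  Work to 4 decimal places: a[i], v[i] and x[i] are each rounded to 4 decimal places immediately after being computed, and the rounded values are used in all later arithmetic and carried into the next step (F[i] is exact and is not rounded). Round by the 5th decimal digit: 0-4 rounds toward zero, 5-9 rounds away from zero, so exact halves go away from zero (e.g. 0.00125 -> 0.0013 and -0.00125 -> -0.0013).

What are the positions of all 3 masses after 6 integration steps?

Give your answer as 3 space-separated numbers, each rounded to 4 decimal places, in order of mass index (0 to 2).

Answer: 0.5000 8.5000 12.5000

Derivation:
Step 0: x=[4.0000 8.0000 16.0000] v=[-2.0000 0.0000 0.0000]
Step 1: x=[2.0000 10.0000 13.0000] v=[-4.0000 4.0000 -6.0000]
Step 2: x=[3.0000 9.5000 12.0000] v=[2.0000 -1.0000 -2.0000]
Step 3: x=[5.5000 7.0000 13.5000] v=[5.0000 -5.0000 3.0000]
Step 4: x=[4.5000 7.0000 13.5000] v=[-2.0000 0.0000 0.0000]
Step 5: x=[1.0000 9.0000 12.0000] v=[-7.0000 4.0000 -3.0000]
Step 6: x=[0.5000 8.5000 12.5000] v=[-1.0000 -1.0000 1.0000]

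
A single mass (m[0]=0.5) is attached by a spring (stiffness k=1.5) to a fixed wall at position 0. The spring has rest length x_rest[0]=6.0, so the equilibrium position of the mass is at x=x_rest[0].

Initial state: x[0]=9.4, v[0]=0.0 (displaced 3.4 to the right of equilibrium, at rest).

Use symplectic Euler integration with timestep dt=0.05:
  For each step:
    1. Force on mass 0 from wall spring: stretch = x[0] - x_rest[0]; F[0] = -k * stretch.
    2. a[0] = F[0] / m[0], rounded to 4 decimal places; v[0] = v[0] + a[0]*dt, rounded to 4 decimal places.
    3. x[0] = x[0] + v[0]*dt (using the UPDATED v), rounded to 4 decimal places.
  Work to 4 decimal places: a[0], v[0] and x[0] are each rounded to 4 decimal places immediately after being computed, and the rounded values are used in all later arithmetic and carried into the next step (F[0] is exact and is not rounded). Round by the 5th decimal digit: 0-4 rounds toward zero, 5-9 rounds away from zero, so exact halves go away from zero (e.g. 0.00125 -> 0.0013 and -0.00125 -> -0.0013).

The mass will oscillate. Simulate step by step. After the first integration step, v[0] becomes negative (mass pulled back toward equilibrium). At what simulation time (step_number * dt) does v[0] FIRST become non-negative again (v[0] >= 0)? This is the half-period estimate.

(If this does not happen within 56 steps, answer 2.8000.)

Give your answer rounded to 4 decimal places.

Step 0: x=[9.4000] v=[0.0000]
Step 1: x=[9.3745] v=[-0.5100]
Step 2: x=[9.3237] v=[-1.0162]
Step 3: x=[9.2480] v=[-1.5148]
Step 4: x=[9.1479] v=[-2.0020]
Step 5: x=[9.0242] v=[-2.4742]
Step 6: x=[8.8778] v=[-2.9278]
Step 7: x=[8.7098] v=[-3.3595]
Step 8: x=[8.5215] v=[-3.7660]
Step 9: x=[8.3143] v=[-4.1442]
Step 10: x=[8.0897] v=[-4.4913]
Step 11: x=[7.8495] v=[-4.8048]
Step 12: x=[7.5954] v=[-5.0822]
Step 13: x=[7.3293] v=[-5.3215]
Step 14: x=[7.0533] v=[-5.5209]
Step 15: x=[6.7694] v=[-5.6789]
Step 16: x=[6.4797] v=[-5.7943]
Step 17: x=[6.1864] v=[-5.8663]
Step 18: x=[5.8917] v=[-5.8943]
Step 19: x=[5.5978] v=[-5.8781]
Step 20: x=[5.3069] v=[-5.8178]
Step 21: x=[5.0212] v=[-5.7138]
Step 22: x=[4.7429] v=[-5.5670]
Step 23: x=[4.4740] v=[-5.3784]
Step 24: x=[4.2165] v=[-5.1495]
Step 25: x=[3.9724] v=[-4.8820]
Step 26: x=[3.7435] v=[-4.5779]
Step 27: x=[3.5315] v=[-4.2394]
Step 28: x=[3.3380] v=[-3.8691]
Step 29: x=[3.1645] v=[-3.4698]
Step 30: x=[3.0123] v=[-3.0445]
Step 31: x=[2.8825] v=[-2.5963]
Step 32: x=[2.7761] v=[-2.1287]
Step 33: x=[2.6938] v=[-1.6451]
Step 34: x=[2.6363] v=[-1.1492]
Step 35: x=[2.6041] v=[-0.6446]
Step 36: x=[2.5973] v=[-0.1352]
Step 37: x=[2.6161] v=[0.3752]
First v>=0 after going negative at step 37, time=1.8500

Answer: 1.8500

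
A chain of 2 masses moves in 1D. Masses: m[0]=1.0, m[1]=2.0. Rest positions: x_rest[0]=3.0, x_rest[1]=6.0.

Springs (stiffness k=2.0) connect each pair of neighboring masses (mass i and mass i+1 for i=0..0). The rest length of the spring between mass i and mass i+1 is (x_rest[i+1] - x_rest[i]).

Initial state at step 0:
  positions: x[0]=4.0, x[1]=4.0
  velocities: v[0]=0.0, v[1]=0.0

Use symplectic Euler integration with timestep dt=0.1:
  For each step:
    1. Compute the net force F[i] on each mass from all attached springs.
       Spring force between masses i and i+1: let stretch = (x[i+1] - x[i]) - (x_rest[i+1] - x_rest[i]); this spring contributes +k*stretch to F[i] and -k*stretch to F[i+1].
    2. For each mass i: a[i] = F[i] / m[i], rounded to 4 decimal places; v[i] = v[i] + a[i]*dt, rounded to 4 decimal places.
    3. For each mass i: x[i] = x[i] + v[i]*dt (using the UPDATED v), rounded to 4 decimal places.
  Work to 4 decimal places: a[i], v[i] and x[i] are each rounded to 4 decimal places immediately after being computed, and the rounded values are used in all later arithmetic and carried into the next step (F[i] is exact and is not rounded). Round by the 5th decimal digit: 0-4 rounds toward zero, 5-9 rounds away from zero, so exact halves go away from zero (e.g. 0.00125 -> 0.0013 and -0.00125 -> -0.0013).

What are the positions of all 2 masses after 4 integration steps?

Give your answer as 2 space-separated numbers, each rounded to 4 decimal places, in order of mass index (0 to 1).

Step 0: x=[4.0000 4.0000] v=[0.0000 0.0000]
Step 1: x=[3.9400 4.0300] v=[-0.6000 0.3000]
Step 2: x=[3.8218 4.0891] v=[-1.1820 0.5910]
Step 3: x=[3.6490 4.1755] v=[-1.7285 0.8643]
Step 4: x=[3.4267 4.2867] v=[-2.2232 1.1117]

Answer: 3.4267 4.2867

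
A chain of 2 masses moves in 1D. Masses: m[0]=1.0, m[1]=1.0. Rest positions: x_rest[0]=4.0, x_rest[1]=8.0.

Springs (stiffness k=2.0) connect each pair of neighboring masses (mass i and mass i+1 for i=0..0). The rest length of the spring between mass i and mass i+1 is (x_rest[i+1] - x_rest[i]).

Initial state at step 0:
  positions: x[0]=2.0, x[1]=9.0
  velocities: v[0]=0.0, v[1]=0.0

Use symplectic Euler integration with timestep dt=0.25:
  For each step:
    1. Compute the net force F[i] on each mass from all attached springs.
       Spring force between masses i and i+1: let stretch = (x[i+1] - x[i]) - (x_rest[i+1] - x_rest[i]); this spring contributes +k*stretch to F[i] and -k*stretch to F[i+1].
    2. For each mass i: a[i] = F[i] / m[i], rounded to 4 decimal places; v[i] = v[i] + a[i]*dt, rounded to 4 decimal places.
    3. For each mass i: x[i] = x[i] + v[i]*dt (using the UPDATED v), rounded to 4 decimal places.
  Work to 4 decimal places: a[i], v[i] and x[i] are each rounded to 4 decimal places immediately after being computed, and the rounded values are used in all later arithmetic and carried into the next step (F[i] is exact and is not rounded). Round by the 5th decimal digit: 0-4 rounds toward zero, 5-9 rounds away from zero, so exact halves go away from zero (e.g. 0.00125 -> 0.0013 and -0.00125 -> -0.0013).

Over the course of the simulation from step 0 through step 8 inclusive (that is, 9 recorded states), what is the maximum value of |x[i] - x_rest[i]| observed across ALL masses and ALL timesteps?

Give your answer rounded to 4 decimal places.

Answer: 2.0333

Derivation:
Step 0: x=[2.0000 9.0000] v=[0.0000 0.0000]
Step 1: x=[2.3750 8.6250] v=[1.5000 -1.5000]
Step 2: x=[3.0313 7.9688] v=[2.6250 -2.6250]
Step 3: x=[3.8048 7.1954] v=[3.0938 -3.0938]
Step 4: x=[4.5021 6.4981] v=[2.7891 -2.7891]
Step 5: x=[4.9489 6.0513] v=[1.7871 -1.7871]
Step 6: x=[5.0335 5.9667] v=[0.3383 -0.3383]
Step 7: x=[4.7347 6.2655] v=[-1.1951 1.1951]
Step 8: x=[4.1273 6.8729] v=[-2.4297 2.4297]
Max displacement = 2.0333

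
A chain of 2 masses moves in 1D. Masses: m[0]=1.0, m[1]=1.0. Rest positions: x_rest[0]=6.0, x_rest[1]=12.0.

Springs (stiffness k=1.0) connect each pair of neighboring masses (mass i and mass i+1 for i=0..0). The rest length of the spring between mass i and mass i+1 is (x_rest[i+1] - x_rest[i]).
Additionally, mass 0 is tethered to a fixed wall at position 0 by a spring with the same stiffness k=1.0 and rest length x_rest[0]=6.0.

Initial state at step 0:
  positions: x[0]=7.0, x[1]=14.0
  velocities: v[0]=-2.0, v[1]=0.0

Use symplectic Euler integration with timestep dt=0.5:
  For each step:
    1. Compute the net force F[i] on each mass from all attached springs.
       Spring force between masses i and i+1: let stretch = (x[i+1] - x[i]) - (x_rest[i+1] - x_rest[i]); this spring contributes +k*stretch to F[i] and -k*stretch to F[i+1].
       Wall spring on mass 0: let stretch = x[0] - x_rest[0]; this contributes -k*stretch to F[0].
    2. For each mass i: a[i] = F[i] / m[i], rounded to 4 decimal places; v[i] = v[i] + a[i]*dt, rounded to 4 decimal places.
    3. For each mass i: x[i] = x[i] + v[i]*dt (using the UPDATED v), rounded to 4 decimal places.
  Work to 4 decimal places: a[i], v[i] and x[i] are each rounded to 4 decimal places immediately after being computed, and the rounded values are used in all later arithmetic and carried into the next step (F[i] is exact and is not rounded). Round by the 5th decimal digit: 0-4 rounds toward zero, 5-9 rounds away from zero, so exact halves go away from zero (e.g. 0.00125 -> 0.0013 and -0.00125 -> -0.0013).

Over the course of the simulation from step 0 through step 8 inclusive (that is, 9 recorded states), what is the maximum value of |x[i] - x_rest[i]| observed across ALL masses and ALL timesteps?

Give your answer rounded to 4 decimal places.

Answer: 2.7359

Derivation:
Step 0: x=[7.0000 14.0000] v=[-2.0000 0.0000]
Step 1: x=[6.0000 13.7500] v=[-2.0000 -0.5000]
Step 2: x=[5.4375 13.0625] v=[-1.1250 -1.3750]
Step 3: x=[5.4219 11.9688] v=[-0.0313 -2.1875]
Step 4: x=[5.6875 10.7383] v=[0.5312 -2.4610]
Step 5: x=[5.7940 9.7451] v=[0.2129 -1.9864]
Step 6: x=[5.4397 9.2641] v=[-0.7086 -0.9620]
Step 7: x=[4.6816 9.3270] v=[-1.5163 0.1258]
Step 8: x=[3.9144 9.7286] v=[-1.5344 0.8031]
Max displacement = 2.7359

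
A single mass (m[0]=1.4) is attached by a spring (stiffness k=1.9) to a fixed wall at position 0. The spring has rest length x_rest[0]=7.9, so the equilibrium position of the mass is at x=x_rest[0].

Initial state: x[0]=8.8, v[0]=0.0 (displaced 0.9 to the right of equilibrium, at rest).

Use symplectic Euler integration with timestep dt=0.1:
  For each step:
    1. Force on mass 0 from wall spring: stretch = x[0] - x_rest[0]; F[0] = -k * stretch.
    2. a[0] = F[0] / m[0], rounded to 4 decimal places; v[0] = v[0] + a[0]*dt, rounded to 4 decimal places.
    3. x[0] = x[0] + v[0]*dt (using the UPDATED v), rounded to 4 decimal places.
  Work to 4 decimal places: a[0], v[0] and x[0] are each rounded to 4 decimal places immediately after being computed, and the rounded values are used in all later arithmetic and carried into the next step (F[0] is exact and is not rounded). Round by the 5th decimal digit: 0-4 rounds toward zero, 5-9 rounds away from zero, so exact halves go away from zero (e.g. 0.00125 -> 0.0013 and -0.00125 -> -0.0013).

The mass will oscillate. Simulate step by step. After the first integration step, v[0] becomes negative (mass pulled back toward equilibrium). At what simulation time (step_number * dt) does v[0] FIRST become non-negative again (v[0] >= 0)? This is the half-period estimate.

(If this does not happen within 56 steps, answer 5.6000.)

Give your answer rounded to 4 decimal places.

Step 0: x=[8.8000] v=[0.0000]
Step 1: x=[8.7878] v=[-0.1221]
Step 2: x=[8.7635] v=[-0.2426]
Step 3: x=[8.7275] v=[-0.3598]
Step 4: x=[8.6803] v=[-0.4721]
Step 5: x=[8.6225] v=[-0.5780]
Step 6: x=[8.5549] v=[-0.6761]
Step 7: x=[8.4784] v=[-0.7650]
Step 8: x=[8.3941] v=[-0.8435]
Step 9: x=[8.3030] v=[-0.9106]
Step 10: x=[8.2065] v=[-0.9653]
Step 11: x=[8.1058] v=[-1.0069]
Step 12: x=[8.0023] v=[-1.0348]
Step 13: x=[7.8974] v=[-1.0487]
Step 14: x=[7.7926] v=[-1.0484]
Step 15: x=[7.6892] v=[-1.0338]
Step 16: x=[7.5887] v=[-1.0052]
Step 17: x=[7.4924] v=[-0.9630]
Step 18: x=[7.4016] v=[-0.9077]
Step 19: x=[7.3176] v=[-0.8401]
Step 20: x=[7.2415] v=[-0.7611]
Step 21: x=[7.1743] v=[-0.6717]
Step 22: x=[7.1170] v=[-0.5732]
Step 23: x=[7.0703] v=[-0.4669]
Step 24: x=[7.0349] v=[-0.3543]
Step 25: x=[7.0112] v=[-0.2369]
Step 26: x=[6.9996] v=[-0.1163]
Step 27: x=[7.0002] v=[0.0059]
First v>=0 after going negative at step 27, time=2.7000

Answer: 2.7000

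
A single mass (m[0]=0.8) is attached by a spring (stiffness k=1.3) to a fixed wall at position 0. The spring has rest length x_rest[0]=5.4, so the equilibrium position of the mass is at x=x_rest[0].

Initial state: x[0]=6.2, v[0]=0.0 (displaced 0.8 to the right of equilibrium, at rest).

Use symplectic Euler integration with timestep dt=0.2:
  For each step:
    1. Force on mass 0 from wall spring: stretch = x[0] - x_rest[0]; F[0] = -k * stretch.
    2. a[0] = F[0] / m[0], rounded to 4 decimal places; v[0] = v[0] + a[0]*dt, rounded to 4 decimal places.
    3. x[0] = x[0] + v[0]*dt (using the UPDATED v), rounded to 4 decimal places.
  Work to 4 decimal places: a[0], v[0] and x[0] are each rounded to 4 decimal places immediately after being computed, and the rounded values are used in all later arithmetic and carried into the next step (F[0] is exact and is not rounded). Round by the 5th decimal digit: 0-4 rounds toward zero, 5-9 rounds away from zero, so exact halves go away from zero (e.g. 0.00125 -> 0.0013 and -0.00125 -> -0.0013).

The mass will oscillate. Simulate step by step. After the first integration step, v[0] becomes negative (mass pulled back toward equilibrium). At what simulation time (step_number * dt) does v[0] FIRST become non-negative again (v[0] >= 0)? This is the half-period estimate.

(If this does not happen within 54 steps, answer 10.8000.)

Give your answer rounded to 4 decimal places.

Step 0: x=[6.2000] v=[0.0000]
Step 1: x=[6.1480] v=[-0.2600]
Step 2: x=[6.0474] v=[-0.5031]
Step 3: x=[5.9047] v=[-0.7135]
Step 4: x=[5.7292] v=[-0.8775]
Step 5: x=[5.5323] v=[-0.9845]
Step 6: x=[5.3268] v=[-1.0275]
Step 7: x=[5.1261] v=[-1.0037]
Step 8: x=[4.9432] v=[-0.9147]
Step 9: x=[4.7900] v=[-0.7662]
Step 10: x=[4.6764] v=[-0.5679]
Step 11: x=[4.6099] v=[-0.3327]
Step 12: x=[4.5947] v=[-0.0759]
Step 13: x=[4.6319] v=[0.1858]
First v>=0 after going negative at step 13, time=2.6000

Answer: 2.6000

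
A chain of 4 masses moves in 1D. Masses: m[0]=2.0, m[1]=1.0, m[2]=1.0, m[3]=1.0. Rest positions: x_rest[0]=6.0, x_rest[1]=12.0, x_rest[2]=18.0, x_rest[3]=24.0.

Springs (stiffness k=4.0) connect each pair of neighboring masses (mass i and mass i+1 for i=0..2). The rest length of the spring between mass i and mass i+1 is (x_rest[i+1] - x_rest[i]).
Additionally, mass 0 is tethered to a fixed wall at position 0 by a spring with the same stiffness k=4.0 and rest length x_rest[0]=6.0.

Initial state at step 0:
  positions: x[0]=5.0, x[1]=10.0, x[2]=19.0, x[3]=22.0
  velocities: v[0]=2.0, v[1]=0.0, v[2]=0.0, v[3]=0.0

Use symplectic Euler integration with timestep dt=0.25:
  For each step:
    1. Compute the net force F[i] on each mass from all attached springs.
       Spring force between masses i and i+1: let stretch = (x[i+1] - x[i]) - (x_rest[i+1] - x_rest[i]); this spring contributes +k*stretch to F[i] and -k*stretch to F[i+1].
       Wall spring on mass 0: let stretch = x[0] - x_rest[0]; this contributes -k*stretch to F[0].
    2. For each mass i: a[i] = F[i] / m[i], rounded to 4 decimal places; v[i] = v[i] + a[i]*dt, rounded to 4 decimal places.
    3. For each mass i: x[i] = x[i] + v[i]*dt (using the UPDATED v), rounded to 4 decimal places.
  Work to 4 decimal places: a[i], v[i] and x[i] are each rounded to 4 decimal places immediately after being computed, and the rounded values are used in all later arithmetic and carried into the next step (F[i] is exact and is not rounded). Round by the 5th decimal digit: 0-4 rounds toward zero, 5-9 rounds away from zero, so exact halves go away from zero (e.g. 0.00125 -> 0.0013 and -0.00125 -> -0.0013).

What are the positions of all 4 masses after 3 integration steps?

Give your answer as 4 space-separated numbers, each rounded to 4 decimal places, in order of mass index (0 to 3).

Step 0: x=[5.0000 10.0000 19.0000 22.0000] v=[2.0000 0.0000 0.0000 0.0000]
Step 1: x=[5.5000 11.0000 17.5000 22.7500] v=[2.0000 4.0000 -6.0000 3.0000]
Step 2: x=[6.0000 12.2500 15.6875 23.6875] v=[2.0000 5.0000 -7.2500 3.7500]
Step 3: x=[6.5313 12.7969 15.0156 24.1250] v=[2.1250 2.1875 -2.6875 1.7500]

Answer: 6.5313 12.7969 15.0156 24.1250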